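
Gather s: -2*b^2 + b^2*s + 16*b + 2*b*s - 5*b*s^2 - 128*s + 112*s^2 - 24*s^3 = -2*b^2 + 16*b - 24*s^3 + s^2*(112 - 5*b) + s*(b^2 + 2*b - 128)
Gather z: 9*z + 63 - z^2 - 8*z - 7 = -z^2 + z + 56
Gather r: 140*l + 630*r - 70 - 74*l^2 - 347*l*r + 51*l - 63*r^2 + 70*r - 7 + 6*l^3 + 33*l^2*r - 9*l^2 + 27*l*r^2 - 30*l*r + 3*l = 6*l^3 - 83*l^2 + 194*l + r^2*(27*l - 63) + r*(33*l^2 - 377*l + 700) - 77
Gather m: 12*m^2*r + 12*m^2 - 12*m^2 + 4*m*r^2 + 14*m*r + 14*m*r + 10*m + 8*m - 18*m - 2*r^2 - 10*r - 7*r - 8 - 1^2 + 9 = 12*m^2*r + m*(4*r^2 + 28*r) - 2*r^2 - 17*r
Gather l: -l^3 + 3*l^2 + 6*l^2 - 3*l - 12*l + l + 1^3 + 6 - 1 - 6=-l^3 + 9*l^2 - 14*l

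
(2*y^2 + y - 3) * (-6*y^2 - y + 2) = -12*y^4 - 8*y^3 + 21*y^2 + 5*y - 6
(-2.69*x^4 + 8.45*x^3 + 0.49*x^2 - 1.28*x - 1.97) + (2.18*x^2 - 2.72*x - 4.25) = -2.69*x^4 + 8.45*x^3 + 2.67*x^2 - 4.0*x - 6.22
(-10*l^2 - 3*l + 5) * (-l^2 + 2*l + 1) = 10*l^4 - 17*l^3 - 21*l^2 + 7*l + 5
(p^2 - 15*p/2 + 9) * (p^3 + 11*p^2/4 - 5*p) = p^5 - 19*p^4/4 - 133*p^3/8 + 249*p^2/4 - 45*p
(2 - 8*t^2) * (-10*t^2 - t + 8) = 80*t^4 + 8*t^3 - 84*t^2 - 2*t + 16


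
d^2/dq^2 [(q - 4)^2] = 2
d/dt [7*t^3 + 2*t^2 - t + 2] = 21*t^2 + 4*t - 1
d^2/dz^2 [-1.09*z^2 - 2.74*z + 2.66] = -2.18000000000000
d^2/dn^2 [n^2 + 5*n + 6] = 2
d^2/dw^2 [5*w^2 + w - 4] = 10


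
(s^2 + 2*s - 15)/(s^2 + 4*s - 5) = (s - 3)/(s - 1)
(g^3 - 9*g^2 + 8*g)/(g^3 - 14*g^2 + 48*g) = (g - 1)/(g - 6)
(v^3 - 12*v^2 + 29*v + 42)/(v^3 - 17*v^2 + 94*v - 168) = (v + 1)/(v - 4)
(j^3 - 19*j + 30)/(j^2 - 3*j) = j + 3 - 10/j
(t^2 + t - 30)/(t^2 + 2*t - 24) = (t - 5)/(t - 4)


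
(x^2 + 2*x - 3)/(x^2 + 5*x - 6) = (x + 3)/(x + 6)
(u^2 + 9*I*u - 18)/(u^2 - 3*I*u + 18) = (u + 6*I)/(u - 6*I)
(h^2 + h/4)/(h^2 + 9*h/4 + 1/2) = h/(h + 2)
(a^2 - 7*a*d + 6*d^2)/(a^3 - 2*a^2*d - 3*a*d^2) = (-a^2 + 7*a*d - 6*d^2)/(a*(-a^2 + 2*a*d + 3*d^2))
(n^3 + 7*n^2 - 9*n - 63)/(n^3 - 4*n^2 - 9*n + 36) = (n + 7)/(n - 4)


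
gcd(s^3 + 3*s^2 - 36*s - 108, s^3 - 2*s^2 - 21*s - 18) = s^2 - 3*s - 18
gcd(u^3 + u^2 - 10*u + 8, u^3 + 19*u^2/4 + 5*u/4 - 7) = u^2 + 3*u - 4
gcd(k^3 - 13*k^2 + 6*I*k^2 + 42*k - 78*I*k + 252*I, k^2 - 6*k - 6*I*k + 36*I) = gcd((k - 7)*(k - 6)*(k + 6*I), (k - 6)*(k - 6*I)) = k - 6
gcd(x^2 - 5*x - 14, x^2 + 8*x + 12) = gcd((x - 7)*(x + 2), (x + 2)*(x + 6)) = x + 2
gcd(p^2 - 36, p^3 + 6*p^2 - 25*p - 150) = p + 6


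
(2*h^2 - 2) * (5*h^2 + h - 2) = 10*h^4 + 2*h^3 - 14*h^2 - 2*h + 4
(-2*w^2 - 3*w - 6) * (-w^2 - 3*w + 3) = 2*w^4 + 9*w^3 + 9*w^2 + 9*w - 18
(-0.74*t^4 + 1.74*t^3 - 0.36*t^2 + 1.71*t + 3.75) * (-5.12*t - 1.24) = 3.7888*t^5 - 7.9912*t^4 - 0.3144*t^3 - 8.3088*t^2 - 21.3204*t - 4.65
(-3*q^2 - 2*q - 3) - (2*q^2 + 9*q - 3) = -5*q^2 - 11*q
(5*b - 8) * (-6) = 48 - 30*b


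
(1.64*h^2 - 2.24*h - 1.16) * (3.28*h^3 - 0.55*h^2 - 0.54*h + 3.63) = 5.3792*h^5 - 8.2492*h^4 - 3.4584*h^3 + 7.8008*h^2 - 7.5048*h - 4.2108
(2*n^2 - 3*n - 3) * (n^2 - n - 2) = 2*n^4 - 5*n^3 - 4*n^2 + 9*n + 6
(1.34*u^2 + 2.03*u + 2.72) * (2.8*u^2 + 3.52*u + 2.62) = 3.752*u^4 + 10.4008*u^3 + 18.2724*u^2 + 14.893*u + 7.1264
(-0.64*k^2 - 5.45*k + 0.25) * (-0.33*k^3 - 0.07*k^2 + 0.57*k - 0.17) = 0.2112*k^5 + 1.8433*k^4 - 0.0657999999999999*k^3 - 3.0152*k^2 + 1.069*k - 0.0425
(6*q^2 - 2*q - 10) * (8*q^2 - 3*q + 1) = 48*q^4 - 34*q^3 - 68*q^2 + 28*q - 10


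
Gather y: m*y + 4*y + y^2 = y^2 + y*(m + 4)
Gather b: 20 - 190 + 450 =280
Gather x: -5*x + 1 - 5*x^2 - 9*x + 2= -5*x^2 - 14*x + 3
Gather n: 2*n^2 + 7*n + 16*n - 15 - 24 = 2*n^2 + 23*n - 39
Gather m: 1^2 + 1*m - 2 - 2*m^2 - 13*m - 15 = -2*m^2 - 12*m - 16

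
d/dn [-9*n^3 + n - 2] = 1 - 27*n^2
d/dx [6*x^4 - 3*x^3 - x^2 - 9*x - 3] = 24*x^3 - 9*x^2 - 2*x - 9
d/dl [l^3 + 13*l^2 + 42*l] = 3*l^2 + 26*l + 42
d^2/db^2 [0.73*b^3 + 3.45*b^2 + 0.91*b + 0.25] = 4.38*b + 6.9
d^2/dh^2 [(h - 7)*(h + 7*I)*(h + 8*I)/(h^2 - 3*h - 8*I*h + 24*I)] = (h^3*(-504 - 184*I) + h^2*(5664 + 576*I) + h*(-25632 - 10752*I) + 1568 + 33792*I)/(h^6 + h^5*(-9 - 24*I) + h^4*(-165 + 216*I) + h^3*(1701 - 136*I) + h^2*(-5184 - 3960*I) + h*(5184 + 13824*I) - 13824*I)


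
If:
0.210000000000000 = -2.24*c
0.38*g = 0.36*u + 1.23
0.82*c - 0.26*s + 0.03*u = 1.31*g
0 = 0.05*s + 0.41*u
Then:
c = -0.09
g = 7.68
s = -38.44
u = 4.69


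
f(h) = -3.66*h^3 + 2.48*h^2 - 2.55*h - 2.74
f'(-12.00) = -1643.19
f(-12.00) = 6709.46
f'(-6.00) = -427.59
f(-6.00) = 892.40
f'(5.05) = -257.52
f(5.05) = -423.73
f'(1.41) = -17.39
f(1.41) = -11.66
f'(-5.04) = -306.46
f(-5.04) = 541.68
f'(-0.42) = -6.57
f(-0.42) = -0.96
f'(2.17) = -43.49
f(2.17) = -33.99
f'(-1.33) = -28.57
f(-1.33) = 13.65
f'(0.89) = -6.83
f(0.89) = -5.63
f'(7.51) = -584.57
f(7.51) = -1432.27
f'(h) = -10.98*h^2 + 4.96*h - 2.55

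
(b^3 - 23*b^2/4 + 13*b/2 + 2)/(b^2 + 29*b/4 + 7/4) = (b^2 - 6*b + 8)/(b + 7)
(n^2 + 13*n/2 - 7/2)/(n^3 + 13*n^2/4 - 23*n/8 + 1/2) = 4*(n + 7)/(4*n^2 + 15*n - 4)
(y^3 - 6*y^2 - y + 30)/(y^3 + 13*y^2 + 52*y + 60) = (y^2 - 8*y + 15)/(y^2 + 11*y + 30)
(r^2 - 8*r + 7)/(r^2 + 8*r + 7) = (r^2 - 8*r + 7)/(r^2 + 8*r + 7)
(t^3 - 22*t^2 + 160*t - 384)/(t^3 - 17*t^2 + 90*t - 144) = (t - 8)/(t - 3)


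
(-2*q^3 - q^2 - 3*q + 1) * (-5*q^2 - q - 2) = 10*q^5 + 7*q^4 + 20*q^3 + 5*q - 2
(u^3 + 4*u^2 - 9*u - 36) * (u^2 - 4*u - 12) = u^5 - 37*u^3 - 48*u^2 + 252*u + 432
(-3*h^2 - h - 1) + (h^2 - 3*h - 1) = -2*h^2 - 4*h - 2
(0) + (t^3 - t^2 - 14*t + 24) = t^3 - t^2 - 14*t + 24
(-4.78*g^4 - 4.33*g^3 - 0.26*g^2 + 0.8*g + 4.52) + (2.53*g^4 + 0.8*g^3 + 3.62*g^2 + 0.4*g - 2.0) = -2.25*g^4 - 3.53*g^3 + 3.36*g^2 + 1.2*g + 2.52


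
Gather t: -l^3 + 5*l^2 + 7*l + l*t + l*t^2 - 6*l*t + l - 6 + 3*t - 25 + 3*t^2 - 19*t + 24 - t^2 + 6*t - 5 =-l^3 + 5*l^2 + 8*l + t^2*(l + 2) + t*(-5*l - 10) - 12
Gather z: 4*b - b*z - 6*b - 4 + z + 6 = -2*b + z*(1 - b) + 2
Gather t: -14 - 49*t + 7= -49*t - 7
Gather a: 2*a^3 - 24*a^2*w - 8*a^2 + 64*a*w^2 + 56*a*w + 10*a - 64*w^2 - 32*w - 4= 2*a^3 + a^2*(-24*w - 8) + a*(64*w^2 + 56*w + 10) - 64*w^2 - 32*w - 4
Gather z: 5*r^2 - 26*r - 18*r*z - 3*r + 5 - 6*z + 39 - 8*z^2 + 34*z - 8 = 5*r^2 - 29*r - 8*z^2 + z*(28 - 18*r) + 36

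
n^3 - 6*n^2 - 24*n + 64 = (n - 8)*(n - 2)*(n + 4)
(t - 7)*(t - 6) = t^2 - 13*t + 42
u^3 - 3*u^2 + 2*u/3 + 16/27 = (u - 8/3)*(u - 2/3)*(u + 1/3)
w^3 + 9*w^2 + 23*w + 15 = (w + 1)*(w + 3)*(w + 5)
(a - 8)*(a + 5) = a^2 - 3*a - 40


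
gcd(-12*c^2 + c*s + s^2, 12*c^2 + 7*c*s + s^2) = 4*c + s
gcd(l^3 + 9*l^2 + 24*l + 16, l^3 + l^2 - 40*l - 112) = l^2 + 8*l + 16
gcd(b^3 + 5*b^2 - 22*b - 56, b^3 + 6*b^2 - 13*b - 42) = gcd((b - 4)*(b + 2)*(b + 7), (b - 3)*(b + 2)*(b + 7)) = b^2 + 9*b + 14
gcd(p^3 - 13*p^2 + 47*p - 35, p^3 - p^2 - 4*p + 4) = p - 1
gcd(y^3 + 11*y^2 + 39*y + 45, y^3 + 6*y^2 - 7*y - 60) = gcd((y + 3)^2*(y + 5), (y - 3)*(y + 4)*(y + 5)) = y + 5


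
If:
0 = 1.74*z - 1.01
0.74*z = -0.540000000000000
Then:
No Solution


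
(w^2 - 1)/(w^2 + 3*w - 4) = (w + 1)/(w + 4)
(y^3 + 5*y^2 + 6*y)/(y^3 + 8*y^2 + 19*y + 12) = y*(y + 2)/(y^2 + 5*y + 4)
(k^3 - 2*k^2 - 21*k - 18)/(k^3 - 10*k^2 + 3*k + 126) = (k + 1)/(k - 7)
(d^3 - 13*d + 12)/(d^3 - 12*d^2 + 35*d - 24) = (d + 4)/(d - 8)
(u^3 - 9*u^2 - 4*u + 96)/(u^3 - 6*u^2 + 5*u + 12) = (u^2 - 5*u - 24)/(u^2 - 2*u - 3)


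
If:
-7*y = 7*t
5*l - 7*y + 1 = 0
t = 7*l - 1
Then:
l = 1/9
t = -2/9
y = 2/9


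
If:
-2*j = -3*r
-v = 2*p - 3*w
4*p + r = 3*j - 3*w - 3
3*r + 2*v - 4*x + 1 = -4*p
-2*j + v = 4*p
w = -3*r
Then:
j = 9/41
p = -12/41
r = 6/41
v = -30/41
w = -18/41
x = -49/164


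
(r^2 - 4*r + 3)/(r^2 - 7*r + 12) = (r - 1)/(r - 4)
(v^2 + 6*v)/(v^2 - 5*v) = (v + 6)/(v - 5)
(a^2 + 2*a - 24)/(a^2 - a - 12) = (a + 6)/(a + 3)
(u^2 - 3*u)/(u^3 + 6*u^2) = (u - 3)/(u*(u + 6))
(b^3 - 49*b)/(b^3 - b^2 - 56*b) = (b - 7)/(b - 8)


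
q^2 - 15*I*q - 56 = (q - 8*I)*(q - 7*I)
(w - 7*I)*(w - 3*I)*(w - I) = w^3 - 11*I*w^2 - 31*w + 21*I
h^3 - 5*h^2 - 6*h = h*(h - 6)*(h + 1)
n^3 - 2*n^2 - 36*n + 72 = (n - 6)*(n - 2)*(n + 6)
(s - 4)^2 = s^2 - 8*s + 16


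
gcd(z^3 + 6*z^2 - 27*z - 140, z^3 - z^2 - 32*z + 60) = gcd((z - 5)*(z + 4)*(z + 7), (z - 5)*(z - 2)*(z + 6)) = z - 5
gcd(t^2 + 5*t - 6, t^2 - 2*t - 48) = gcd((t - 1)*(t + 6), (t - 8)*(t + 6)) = t + 6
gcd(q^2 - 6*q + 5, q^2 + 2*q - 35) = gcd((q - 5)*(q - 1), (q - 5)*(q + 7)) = q - 5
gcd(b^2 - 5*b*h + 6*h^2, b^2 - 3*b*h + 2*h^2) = b - 2*h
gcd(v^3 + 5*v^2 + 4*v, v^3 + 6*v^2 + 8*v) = v^2 + 4*v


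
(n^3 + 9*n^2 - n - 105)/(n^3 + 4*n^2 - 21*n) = (n + 5)/n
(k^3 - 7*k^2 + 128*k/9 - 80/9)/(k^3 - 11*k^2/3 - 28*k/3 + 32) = (9*k^2 - 27*k + 20)/(3*(3*k^2 + k - 24))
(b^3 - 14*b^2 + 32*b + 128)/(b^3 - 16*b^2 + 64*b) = (b + 2)/b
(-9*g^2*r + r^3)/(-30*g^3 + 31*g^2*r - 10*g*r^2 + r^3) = r*(3*g + r)/(10*g^2 - 7*g*r + r^2)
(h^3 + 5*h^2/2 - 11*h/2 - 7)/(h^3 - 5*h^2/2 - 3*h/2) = (-2*h^3 - 5*h^2 + 11*h + 14)/(h*(-2*h^2 + 5*h + 3))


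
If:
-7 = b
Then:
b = -7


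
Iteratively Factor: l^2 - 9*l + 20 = (l - 5)*(l - 4)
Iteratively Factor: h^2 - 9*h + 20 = (h - 5)*(h - 4)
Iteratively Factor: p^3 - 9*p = (p - 3)*(p^2 + 3*p) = p*(p - 3)*(p + 3)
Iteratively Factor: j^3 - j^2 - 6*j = (j + 2)*(j^2 - 3*j) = (j - 3)*(j + 2)*(j)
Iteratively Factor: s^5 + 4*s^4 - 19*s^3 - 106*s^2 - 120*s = (s - 5)*(s^4 + 9*s^3 + 26*s^2 + 24*s) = (s - 5)*(s + 3)*(s^3 + 6*s^2 + 8*s) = (s - 5)*(s + 3)*(s + 4)*(s^2 + 2*s) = (s - 5)*(s + 2)*(s + 3)*(s + 4)*(s)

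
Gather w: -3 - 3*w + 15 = 12 - 3*w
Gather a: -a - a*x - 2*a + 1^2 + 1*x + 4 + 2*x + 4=a*(-x - 3) + 3*x + 9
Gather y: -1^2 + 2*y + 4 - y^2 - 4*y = -y^2 - 2*y + 3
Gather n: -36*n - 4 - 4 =-36*n - 8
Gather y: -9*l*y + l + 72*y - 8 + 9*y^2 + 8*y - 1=l + 9*y^2 + y*(80 - 9*l) - 9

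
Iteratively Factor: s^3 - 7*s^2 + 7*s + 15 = (s + 1)*(s^2 - 8*s + 15) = (s - 3)*(s + 1)*(s - 5)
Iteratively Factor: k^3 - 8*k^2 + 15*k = (k)*(k^2 - 8*k + 15) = k*(k - 3)*(k - 5)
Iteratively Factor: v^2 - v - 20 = (v - 5)*(v + 4)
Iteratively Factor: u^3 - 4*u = (u + 2)*(u^2 - 2*u) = (u - 2)*(u + 2)*(u)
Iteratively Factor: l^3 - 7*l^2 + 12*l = (l)*(l^2 - 7*l + 12) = l*(l - 4)*(l - 3)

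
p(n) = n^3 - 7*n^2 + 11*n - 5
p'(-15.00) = 896.00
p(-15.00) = -5120.00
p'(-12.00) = 611.00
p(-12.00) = -2873.00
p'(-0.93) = 26.61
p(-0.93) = -22.09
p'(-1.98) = 50.48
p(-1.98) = -61.99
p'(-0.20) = 13.92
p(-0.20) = -7.49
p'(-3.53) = 97.80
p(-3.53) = -175.04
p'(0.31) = 6.95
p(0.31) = -2.23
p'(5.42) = 23.25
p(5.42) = 8.21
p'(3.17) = -3.23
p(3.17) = -8.62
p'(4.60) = 10.08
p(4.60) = -5.18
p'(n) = 3*n^2 - 14*n + 11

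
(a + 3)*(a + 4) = a^2 + 7*a + 12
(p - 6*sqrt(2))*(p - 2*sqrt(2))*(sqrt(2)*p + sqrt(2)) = sqrt(2)*p^3 - 16*p^2 + sqrt(2)*p^2 - 16*p + 24*sqrt(2)*p + 24*sqrt(2)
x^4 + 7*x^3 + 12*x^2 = x^2*(x + 3)*(x + 4)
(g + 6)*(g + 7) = g^2 + 13*g + 42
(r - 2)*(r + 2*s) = r^2 + 2*r*s - 2*r - 4*s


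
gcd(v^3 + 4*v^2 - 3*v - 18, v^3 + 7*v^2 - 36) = v^2 + v - 6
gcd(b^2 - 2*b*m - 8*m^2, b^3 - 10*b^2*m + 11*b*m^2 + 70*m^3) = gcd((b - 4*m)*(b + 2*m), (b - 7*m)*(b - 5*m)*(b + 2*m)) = b + 2*m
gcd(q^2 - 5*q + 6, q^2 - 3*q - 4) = 1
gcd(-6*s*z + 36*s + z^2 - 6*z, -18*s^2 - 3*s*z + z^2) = -6*s + z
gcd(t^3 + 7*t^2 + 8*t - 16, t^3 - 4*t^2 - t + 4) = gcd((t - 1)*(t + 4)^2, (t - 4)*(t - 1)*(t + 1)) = t - 1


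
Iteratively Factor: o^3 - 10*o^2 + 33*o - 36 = (o - 4)*(o^2 - 6*o + 9) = (o - 4)*(o - 3)*(o - 3)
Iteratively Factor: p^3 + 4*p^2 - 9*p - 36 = (p - 3)*(p^2 + 7*p + 12) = (p - 3)*(p + 3)*(p + 4)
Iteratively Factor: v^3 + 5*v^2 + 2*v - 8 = (v + 4)*(v^2 + v - 2) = (v + 2)*(v + 4)*(v - 1)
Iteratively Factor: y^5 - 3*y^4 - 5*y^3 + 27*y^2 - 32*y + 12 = (y - 2)*(y^4 - y^3 - 7*y^2 + 13*y - 6) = (y - 2)*(y - 1)*(y^3 - 7*y + 6) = (y - 2)*(y - 1)^2*(y^2 + y - 6) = (y - 2)^2*(y - 1)^2*(y + 3)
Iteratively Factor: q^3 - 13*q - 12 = (q + 1)*(q^2 - q - 12) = (q + 1)*(q + 3)*(q - 4)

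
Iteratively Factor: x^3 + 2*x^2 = (x + 2)*(x^2) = x*(x + 2)*(x)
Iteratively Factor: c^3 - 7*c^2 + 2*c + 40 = (c - 4)*(c^2 - 3*c - 10) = (c - 4)*(c + 2)*(c - 5)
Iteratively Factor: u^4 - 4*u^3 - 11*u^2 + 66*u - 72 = (u - 3)*(u^3 - u^2 - 14*u + 24) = (u - 3)^2*(u^2 + 2*u - 8) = (u - 3)^2*(u + 4)*(u - 2)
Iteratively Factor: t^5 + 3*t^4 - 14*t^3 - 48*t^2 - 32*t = (t + 2)*(t^4 + t^3 - 16*t^2 - 16*t) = (t + 1)*(t + 2)*(t^3 - 16*t) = t*(t + 1)*(t + 2)*(t^2 - 16) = t*(t + 1)*(t + 2)*(t + 4)*(t - 4)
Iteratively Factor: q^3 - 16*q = (q + 4)*(q^2 - 4*q) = (q - 4)*(q + 4)*(q)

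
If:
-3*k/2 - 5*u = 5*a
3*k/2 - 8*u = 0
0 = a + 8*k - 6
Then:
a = -234/601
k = 480/601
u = 90/601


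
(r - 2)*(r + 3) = r^2 + r - 6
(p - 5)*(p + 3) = p^2 - 2*p - 15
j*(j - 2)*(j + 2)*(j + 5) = j^4 + 5*j^3 - 4*j^2 - 20*j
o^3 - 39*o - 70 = (o - 7)*(o + 2)*(o + 5)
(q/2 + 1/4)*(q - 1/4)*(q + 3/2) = q^3/2 + 7*q^2/8 + q/8 - 3/32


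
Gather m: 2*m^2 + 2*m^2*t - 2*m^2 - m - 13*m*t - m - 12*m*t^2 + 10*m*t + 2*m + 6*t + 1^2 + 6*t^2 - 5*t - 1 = 2*m^2*t + m*(-12*t^2 - 3*t) + 6*t^2 + t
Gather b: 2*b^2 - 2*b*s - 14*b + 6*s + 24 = 2*b^2 + b*(-2*s - 14) + 6*s + 24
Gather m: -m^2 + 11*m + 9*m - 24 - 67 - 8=-m^2 + 20*m - 99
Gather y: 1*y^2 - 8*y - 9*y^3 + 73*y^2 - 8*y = -9*y^3 + 74*y^2 - 16*y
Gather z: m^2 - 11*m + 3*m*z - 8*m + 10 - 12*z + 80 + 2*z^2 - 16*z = m^2 - 19*m + 2*z^2 + z*(3*m - 28) + 90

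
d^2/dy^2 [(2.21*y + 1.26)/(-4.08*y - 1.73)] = -10.7508/(4.08*y + 1.73)^3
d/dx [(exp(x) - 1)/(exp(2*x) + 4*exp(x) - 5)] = -exp(x)/(exp(2*x) + 10*exp(x) + 25)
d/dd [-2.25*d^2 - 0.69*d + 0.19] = -4.5*d - 0.69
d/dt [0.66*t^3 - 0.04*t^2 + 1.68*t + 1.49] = 1.98*t^2 - 0.08*t + 1.68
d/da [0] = 0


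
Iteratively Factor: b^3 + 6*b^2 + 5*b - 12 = (b - 1)*(b^2 + 7*b + 12) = (b - 1)*(b + 4)*(b + 3)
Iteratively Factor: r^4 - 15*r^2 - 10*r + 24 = (r - 4)*(r^3 + 4*r^2 + r - 6) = (r - 4)*(r + 3)*(r^2 + r - 2) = (r - 4)*(r - 1)*(r + 3)*(r + 2)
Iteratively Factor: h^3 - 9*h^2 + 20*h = (h)*(h^2 - 9*h + 20) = h*(h - 4)*(h - 5)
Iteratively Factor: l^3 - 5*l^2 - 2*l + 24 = (l - 4)*(l^2 - l - 6) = (l - 4)*(l + 2)*(l - 3)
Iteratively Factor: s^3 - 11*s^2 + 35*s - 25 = (s - 5)*(s^2 - 6*s + 5) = (s - 5)^2*(s - 1)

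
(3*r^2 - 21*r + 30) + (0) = 3*r^2 - 21*r + 30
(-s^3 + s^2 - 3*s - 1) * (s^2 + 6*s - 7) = -s^5 - 5*s^4 + 10*s^3 - 26*s^2 + 15*s + 7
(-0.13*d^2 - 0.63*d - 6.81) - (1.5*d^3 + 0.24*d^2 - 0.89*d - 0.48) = -1.5*d^3 - 0.37*d^2 + 0.26*d - 6.33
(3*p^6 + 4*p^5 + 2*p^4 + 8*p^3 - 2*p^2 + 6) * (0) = 0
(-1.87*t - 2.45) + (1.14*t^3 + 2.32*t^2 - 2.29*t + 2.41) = 1.14*t^3 + 2.32*t^2 - 4.16*t - 0.04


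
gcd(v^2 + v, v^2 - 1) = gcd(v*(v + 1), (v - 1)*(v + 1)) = v + 1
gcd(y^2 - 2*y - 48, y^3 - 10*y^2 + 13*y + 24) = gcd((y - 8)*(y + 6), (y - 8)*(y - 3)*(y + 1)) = y - 8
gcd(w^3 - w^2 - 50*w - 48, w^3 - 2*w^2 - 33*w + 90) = w + 6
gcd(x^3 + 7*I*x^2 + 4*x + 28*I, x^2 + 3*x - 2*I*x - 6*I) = x - 2*I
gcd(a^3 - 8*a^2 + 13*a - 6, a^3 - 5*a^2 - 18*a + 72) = a - 6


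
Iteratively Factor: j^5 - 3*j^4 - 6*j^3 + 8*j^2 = (j - 4)*(j^4 + j^3 - 2*j^2) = j*(j - 4)*(j^3 + j^2 - 2*j) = j^2*(j - 4)*(j^2 + j - 2) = j^2*(j - 4)*(j - 1)*(j + 2)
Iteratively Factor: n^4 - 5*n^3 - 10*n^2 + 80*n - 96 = (n + 4)*(n^3 - 9*n^2 + 26*n - 24) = (n - 2)*(n + 4)*(n^2 - 7*n + 12) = (n - 3)*(n - 2)*(n + 4)*(n - 4)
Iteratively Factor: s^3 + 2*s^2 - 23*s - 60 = (s + 4)*(s^2 - 2*s - 15) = (s - 5)*(s + 4)*(s + 3)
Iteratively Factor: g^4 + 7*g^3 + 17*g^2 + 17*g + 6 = (g + 1)*(g^3 + 6*g^2 + 11*g + 6) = (g + 1)^2*(g^2 + 5*g + 6) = (g + 1)^2*(g + 2)*(g + 3)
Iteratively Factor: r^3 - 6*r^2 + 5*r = (r - 5)*(r^2 - r) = r*(r - 5)*(r - 1)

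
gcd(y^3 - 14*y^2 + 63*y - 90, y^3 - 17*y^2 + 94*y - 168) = y - 6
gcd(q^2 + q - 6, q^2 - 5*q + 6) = q - 2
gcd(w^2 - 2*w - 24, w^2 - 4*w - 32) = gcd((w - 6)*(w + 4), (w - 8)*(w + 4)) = w + 4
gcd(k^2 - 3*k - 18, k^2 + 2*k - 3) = k + 3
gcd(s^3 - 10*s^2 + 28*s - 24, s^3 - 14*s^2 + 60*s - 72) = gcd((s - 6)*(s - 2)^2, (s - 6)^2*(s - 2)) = s^2 - 8*s + 12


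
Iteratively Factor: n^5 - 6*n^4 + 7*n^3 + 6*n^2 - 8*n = (n + 1)*(n^4 - 7*n^3 + 14*n^2 - 8*n) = (n - 1)*(n + 1)*(n^3 - 6*n^2 + 8*n) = (n - 2)*(n - 1)*(n + 1)*(n^2 - 4*n) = (n - 4)*(n - 2)*(n - 1)*(n + 1)*(n)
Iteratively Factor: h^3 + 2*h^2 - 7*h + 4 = (h - 1)*(h^2 + 3*h - 4) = (h - 1)^2*(h + 4)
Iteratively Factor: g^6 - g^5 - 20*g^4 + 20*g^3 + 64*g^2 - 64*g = (g)*(g^5 - g^4 - 20*g^3 + 20*g^2 + 64*g - 64) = g*(g - 1)*(g^4 - 20*g^2 + 64) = g*(g - 4)*(g - 1)*(g^3 + 4*g^2 - 4*g - 16) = g*(g - 4)*(g - 1)*(g + 2)*(g^2 + 2*g - 8) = g*(g - 4)*(g - 2)*(g - 1)*(g + 2)*(g + 4)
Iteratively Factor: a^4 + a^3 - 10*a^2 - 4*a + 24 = (a - 2)*(a^3 + 3*a^2 - 4*a - 12) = (a - 2)*(a + 3)*(a^2 - 4) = (a - 2)*(a + 2)*(a + 3)*(a - 2)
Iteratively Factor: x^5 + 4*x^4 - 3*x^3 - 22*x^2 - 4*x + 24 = (x - 2)*(x^4 + 6*x^3 + 9*x^2 - 4*x - 12) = (x - 2)*(x + 2)*(x^3 + 4*x^2 + x - 6) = (x - 2)*(x + 2)^2*(x^2 + 2*x - 3) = (x - 2)*(x - 1)*(x + 2)^2*(x + 3)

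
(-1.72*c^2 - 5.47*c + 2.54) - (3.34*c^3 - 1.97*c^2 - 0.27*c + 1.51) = -3.34*c^3 + 0.25*c^2 - 5.2*c + 1.03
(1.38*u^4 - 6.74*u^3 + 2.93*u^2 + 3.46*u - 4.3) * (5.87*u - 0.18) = 8.1006*u^5 - 39.8122*u^4 + 18.4123*u^3 + 19.7828*u^2 - 25.8638*u + 0.774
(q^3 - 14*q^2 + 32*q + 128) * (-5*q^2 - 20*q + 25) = -5*q^5 + 50*q^4 + 145*q^3 - 1630*q^2 - 1760*q + 3200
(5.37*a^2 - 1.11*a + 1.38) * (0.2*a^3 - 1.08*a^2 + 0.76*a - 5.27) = 1.074*a^5 - 6.0216*a^4 + 5.556*a^3 - 30.6339*a^2 + 6.8985*a - 7.2726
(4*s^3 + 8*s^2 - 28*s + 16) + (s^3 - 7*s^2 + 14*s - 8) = 5*s^3 + s^2 - 14*s + 8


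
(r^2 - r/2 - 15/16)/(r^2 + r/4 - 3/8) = (4*r - 5)/(2*(2*r - 1))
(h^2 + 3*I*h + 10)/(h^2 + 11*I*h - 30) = (h - 2*I)/(h + 6*I)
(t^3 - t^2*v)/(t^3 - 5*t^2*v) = (t - v)/(t - 5*v)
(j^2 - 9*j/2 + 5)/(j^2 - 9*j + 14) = (j - 5/2)/(j - 7)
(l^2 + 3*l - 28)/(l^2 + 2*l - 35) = (l - 4)/(l - 5)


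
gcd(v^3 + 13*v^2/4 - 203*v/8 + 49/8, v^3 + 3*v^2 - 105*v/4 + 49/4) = v^2 + 7*v/2 - 49/2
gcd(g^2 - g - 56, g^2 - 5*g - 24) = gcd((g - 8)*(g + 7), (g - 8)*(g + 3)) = g - 8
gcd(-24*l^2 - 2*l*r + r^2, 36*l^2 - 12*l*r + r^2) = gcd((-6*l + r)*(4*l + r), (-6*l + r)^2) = -6*l + r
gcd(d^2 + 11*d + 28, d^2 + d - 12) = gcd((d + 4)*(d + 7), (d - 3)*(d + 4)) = d + 4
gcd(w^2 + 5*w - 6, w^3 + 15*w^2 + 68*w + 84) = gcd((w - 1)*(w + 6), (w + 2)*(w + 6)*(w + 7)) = w + 6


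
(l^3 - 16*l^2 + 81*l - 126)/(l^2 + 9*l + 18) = (l^3 - 16*l^2 + 81*l - 126)/(l^2 + 9*l + 18)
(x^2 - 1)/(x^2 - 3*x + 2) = (x + 1)/(x - 2)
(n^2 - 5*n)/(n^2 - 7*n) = (n - 5)/(n - 7)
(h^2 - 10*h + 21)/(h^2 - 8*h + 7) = (h - 3)/(h - 1)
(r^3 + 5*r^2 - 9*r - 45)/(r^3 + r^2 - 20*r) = (r^2 - 9)/(r*(r - 4))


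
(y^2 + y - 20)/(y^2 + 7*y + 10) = (y - 4)/(y + 2)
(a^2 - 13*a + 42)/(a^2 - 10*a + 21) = (a - 6)/(a - 3)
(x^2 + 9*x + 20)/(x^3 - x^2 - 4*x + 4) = (x^2 + 9*x + 20)/(x^3 - x^2 - 4*x + 4)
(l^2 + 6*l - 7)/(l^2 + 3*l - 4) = (l + 7)/(l + 4)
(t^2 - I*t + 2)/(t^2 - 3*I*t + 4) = (t - 2*I)/(t - 4*I)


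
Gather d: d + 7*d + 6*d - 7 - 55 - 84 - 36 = 14*d - 182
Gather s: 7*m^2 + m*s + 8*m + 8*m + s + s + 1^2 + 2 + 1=7*m^2 + 16*m + s*(m + 2) + 4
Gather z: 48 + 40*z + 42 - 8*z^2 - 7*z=-8*z^2 + 33*z + 90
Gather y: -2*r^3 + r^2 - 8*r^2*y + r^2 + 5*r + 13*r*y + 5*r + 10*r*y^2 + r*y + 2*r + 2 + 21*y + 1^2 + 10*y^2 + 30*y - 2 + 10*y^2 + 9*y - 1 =-2*r^3 + 2*r^2 + 12*r + y^2*(10*r + 20) + y*(-8*r^2 + 14*r + 60)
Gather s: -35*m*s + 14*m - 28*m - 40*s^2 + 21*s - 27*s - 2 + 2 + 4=-14*m - 40*s^2 + s*(-35*m - 6) + 4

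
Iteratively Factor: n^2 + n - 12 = (n - 3)*(n + 4)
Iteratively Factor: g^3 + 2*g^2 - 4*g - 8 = (g + 2)*(g^2 - 4) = (g - 2)*(g + 2)*(g + 2)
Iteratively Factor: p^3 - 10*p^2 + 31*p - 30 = (p - 2)*(p^2 - 8*p + 15) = (p - 5)*(p - 2)*(p - 3)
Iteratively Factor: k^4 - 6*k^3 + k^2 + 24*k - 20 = (k + 2)*(k^3 - 8*k^2 + 17*k - 10) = (k - 2)*(k + 2)*(k^2 - 6*k + 5) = (k - 2)*(k - 1)*(k + 2)*(k - 5)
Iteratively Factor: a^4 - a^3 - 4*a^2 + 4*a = (a - 2)*(a^3 + a^2 - 2*a) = (a - 2)*(a + 2)*(a^2 - a) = a*(a - 2)*(a + 2)*(a - 1)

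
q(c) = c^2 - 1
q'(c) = 2*c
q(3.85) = 13.82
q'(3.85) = 7.70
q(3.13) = 8.80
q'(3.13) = 6.26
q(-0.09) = -0.99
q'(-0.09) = -0.18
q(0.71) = -0.50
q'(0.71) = 1.42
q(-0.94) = -0.12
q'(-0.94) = -1.88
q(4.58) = 19.98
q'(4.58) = 9.16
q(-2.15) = 3.62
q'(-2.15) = -4.30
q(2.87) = 7.24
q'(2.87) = 5.74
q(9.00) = 80.00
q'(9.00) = 18.00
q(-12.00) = 143.00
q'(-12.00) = -24.00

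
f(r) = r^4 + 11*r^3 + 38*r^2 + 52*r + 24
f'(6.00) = 2560.00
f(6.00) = 5376.00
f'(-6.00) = -80.00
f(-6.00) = 0.00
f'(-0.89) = 7.68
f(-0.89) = 0.69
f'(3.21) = 768.30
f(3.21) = 1052.49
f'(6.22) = 2764.00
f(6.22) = 5961.45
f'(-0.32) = 30.93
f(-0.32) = 10.90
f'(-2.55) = 6.46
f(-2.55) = -1.62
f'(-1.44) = -0.96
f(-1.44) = -0.63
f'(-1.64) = -1.53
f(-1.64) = -0.36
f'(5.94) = 2506.14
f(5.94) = 5224.02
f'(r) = 4*r^3 + 33*r^2 + 76*r + 52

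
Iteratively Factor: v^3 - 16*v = (v - 4)*(v^2 + 4*v) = v*(v - 4)*(v + 4)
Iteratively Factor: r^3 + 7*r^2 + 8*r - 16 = (r + 4)*(r^2 + 3*r - 4) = (r - 1)*(r + 4)*(r + 4)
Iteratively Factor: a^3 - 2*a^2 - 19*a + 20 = (a - 5)*(a^2 + 3*a - 4) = (a - 5)*(a - 1)*(a + 4)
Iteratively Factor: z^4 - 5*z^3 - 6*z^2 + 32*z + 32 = (z - 4)*(z^3 - z^2 - 10*z - 8) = (z - 4)^2*(z^2 + 3*z + 2) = (z - 4)^2*(z + 2)*(z + 1)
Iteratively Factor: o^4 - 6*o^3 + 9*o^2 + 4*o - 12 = (o - 2)*(o^3 - 4*o^2 + o + 6) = (o - 3)*(o - 2)*(o^2 - o - 2) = (o - 3)*(o - 2)^2*(o + 1)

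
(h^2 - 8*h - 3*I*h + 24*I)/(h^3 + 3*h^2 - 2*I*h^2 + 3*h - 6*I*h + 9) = (h - 8)/(h^2 + h*(3 + I) + 3*I)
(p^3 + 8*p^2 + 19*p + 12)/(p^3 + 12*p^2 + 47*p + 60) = (p + 1)/(p + 5)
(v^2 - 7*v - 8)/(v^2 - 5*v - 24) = (v + 1)/(v + 3)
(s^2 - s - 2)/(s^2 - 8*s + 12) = (s + 1)/(s - 6)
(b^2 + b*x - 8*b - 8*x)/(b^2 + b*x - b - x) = (b - 8)/(b - 1)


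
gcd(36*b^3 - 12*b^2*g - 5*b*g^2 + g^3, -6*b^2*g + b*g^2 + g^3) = 6*b^2 - b*g - g^2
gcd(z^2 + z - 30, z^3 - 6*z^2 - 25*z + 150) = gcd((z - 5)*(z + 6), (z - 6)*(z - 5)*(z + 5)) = z - 5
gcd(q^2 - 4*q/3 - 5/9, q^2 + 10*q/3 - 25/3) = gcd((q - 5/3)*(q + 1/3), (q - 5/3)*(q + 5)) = q - 5/3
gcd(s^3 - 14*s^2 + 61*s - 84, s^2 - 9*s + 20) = s - 4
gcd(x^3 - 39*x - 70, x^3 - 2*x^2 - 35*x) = x^2 - 2*x - 35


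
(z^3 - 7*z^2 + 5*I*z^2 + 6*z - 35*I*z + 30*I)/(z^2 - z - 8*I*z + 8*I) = (z^2 + z*(-6 + 5*I) - 30*I)/(z - 8*I)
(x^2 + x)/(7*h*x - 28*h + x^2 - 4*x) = x*(x + 1)/(7*h*x - 28*h + x^2 - 4*x)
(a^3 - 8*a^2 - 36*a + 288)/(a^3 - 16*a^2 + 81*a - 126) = (a^2 - 2*a - 48)/(a^2 - 10*a + 21)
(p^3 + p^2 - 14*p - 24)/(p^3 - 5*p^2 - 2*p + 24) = (p + 3)/(p - 3)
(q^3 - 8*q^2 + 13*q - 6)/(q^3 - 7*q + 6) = (q^2 - 7*q + 6)/(q^2 + q - 6)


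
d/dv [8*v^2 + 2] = 16*v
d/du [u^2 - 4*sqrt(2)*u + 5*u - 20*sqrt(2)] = 2*u - 4*sqrt(2) + 5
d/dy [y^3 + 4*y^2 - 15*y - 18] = 3*y^2 + 8*y - 15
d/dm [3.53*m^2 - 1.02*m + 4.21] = 7.06*m - 1.02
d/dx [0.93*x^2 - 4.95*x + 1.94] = 1.86*x - 4.95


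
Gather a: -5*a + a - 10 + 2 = -4*a - 8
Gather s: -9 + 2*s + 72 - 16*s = 63 - 14*s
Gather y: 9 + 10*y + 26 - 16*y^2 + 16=-16*y^2 + 10*y + 51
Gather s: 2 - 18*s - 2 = -18*s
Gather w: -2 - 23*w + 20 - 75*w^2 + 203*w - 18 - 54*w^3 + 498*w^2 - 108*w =-54*w^3 + 423*w^2 + 72*w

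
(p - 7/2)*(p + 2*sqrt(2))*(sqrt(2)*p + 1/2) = sqrt(2)*p^3 - 7*sqrt(2)*p^2/2 + 9*p^2/2 - 63*p/4 + sqrt(2)*p - 7*sqrt(2)/2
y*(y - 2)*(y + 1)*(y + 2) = y^4 + y^3 - 4*y^2 - 4*y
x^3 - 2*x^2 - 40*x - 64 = (x - 8)*(x + 2)*(x + 4)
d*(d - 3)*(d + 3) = d^3 - 9*d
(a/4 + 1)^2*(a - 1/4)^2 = a^4/16 + 15*a^3/32 + 193*a^2/256 - 15*a/32 + 1/16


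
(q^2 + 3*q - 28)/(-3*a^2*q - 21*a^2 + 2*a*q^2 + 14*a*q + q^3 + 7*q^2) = (q - 4)/(-3*a^2 + 2*a*q + q^2)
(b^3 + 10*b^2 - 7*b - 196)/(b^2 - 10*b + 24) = (b^2 + 14*b + 49)/(b - 6)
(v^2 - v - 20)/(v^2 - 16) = (v - 5)/(v - 4)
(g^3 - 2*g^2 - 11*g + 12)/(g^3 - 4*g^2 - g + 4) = (g + 3)/(g + 1)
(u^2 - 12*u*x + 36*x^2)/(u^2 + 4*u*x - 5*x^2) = (u^2 - 12*u*x + 36*x^2)/(u^2 + 4*u*x - 5*x^2)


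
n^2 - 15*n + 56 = (n - 8)*(n - 7)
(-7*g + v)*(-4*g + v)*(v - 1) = 28*g^2*v - 28*g^2 - 11*g*v^2 + 11*g*v + v^3 - v^2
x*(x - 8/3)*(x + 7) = x^3 + 13*x^2/3 - 56*x/3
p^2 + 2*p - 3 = (p - 1)*(p + 3)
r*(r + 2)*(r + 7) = r^3 + 9*r^2 + 14*r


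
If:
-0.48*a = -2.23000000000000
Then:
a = 4.65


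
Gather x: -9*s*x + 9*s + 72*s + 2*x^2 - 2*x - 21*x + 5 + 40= 81*s + 2*x^2 + x*(-9*s - 23) + 45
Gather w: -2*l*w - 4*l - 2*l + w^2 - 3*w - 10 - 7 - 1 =-6*l + w^2 + w*(-2*l - 3) - 18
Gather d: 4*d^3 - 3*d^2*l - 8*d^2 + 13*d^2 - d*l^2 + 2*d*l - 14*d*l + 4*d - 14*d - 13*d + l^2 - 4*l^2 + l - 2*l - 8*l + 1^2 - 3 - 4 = 4*d^3 + d^2*(5 - 3*l) + d*(-l^2 - 12*l - 23) - 3*l^2 - 9*l - 6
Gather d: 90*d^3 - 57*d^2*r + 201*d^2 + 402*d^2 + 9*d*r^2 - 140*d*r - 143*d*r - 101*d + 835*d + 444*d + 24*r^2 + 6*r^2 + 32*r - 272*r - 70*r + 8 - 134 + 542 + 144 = 90*d^3 + d^2*(603 - 57*r) + d*(9*r^2 - 283*r + 1178) + 30*r^2 - 310*r + 560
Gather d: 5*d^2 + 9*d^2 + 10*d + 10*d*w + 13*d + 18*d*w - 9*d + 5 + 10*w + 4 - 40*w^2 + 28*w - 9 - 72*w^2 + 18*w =14*d^2 + d*(28*w + 14) - 112*w^2 + 56*w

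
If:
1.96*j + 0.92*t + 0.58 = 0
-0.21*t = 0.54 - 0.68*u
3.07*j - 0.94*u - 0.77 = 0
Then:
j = 0.36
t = -1.40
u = 0.36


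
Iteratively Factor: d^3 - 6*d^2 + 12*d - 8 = (d - 2)*(d^2 - 4*d + 4) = (d - 2)^2*(d - 2)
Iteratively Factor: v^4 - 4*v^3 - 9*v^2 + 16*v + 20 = (v + 2)*(v^3 - 6*v^2 + 3*v + 10) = (v - 5)*(v + 2)*(v^2 - v - 2) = (v - 5)*(v - 2)*(v + 2)*(v + 1)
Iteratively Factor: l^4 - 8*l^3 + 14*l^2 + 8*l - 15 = (l - 5)*(l^3 - 3*l^2 - l + 3) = (l - 5)*(l - 1)*(l^2 - 2*l - 3) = (l - 5)*(l - 3)*(l - 1)*(l + 1)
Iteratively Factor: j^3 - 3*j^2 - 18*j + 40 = (j - 5)*(j^2 + 2*j - 8) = (j - 5)*(j + 4)*(j - 2)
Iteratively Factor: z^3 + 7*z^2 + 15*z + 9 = (z + 1)*(z^2 + 6*z + 9) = (z + 1)*(z + 3)*(z + 3)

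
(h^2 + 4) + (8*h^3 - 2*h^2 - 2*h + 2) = 8*h^3 - h^2 - 2*h + 6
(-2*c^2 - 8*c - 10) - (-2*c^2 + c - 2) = -9*c - 8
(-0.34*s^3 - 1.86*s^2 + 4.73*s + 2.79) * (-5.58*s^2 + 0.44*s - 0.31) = 1.8972*s^5 + 10.2292*s^4 - 27.1064*s^3 - 12.9104*s^2 - 0.2387*s - 0.8649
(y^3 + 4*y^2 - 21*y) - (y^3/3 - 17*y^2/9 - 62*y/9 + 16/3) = 2*y^3/3 + 53*y^2/9 - 127*y/9 - 16/3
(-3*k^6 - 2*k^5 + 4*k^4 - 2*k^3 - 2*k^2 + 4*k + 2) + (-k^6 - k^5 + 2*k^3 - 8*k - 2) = -4*k^6 - 3*k^5 + 4*k^4 - 2*k^2 - 4*k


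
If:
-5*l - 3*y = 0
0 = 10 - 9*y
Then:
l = -2/3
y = 10/9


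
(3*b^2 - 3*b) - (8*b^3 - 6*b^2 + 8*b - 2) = -8*b^3 + 9*b^2 - 11*b + 2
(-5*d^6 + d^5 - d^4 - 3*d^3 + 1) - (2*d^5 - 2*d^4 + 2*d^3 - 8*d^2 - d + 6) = -5*d^6 - d^5 + d^4 - 5*d^3 + 8*d^2 + d - 5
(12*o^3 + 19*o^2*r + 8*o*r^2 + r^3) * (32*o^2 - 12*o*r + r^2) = 384*o^5 + 464*o^4*r + 40*o^3*r^2 - 45*o^2*r^3 - 4*o*r^4 + r^5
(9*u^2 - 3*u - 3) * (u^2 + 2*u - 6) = 9*u^4 + 15*u^3 - 63*u^2 + 12*u + 18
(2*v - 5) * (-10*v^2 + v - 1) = -20*v^3 + 52*v^2 - 7*v + 5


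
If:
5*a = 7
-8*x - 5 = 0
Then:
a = 7/5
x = -5/8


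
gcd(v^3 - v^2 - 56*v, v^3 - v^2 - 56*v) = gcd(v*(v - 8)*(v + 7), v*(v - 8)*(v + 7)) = v^3 - v^2 - 56*v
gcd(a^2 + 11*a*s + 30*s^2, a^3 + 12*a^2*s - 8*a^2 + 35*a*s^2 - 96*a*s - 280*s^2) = a + 5*s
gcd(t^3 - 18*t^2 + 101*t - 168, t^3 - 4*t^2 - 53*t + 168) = t^2 - 11*t + 24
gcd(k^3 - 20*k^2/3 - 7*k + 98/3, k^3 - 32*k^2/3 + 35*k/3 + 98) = k^2 - 14*k/3 - 49/3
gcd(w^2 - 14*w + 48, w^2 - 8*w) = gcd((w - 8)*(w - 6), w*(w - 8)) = w - 8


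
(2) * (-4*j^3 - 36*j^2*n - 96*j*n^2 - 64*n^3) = -8*j^3 - 72*j^2*n - 192*j*n^2 - 128*n^3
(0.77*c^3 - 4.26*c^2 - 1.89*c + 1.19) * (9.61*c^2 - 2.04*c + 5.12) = 7.3997*c^5 - 42.5094*c^4 - 5.5301*c^3 - 6.5197*c^2 - 12.1044*c + 6.0928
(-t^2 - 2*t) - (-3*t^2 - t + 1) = 2*t^2 - t - 1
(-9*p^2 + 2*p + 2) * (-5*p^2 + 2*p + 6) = 45*p^4 - 28*p^3 - 60*p^2 + 16*p + 12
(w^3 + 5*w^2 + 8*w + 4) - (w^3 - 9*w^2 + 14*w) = 14*w^2 - 6*w + 4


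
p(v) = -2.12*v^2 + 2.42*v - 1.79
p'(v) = 2.42 - 4.24*v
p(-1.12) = -7.16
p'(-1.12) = 7.17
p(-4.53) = -56.26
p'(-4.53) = 21.63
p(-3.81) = -41.78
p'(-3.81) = 18.57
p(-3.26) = -32.21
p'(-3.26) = 16.24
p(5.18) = -46.14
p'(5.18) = -19.54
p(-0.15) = -2.20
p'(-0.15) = 3.06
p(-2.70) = -23.78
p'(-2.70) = 13.87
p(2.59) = -9.74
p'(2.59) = -8.56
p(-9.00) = -195.29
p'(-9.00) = 40.58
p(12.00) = -278.03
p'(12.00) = -48.46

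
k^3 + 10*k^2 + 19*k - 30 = (k - 1)*(k + 5)*(k + 6)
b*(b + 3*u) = b^2 + 3*b*u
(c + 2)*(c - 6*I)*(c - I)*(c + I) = c^4 + 2*c^3 - 6*I*c^3 + c^2 - 12*I*c^2 + 2*c - 6*I*c - 12*I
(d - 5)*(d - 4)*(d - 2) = d^3 - 11*d^2 + 38*d - 40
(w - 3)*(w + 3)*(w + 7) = w^3 + 7*w^2 - 9*w - 63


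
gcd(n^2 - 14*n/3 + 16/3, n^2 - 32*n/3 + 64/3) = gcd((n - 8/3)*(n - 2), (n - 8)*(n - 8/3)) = n - 8/3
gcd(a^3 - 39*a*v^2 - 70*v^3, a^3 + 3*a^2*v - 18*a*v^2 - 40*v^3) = a^2 + 7*a*v + 10*v^2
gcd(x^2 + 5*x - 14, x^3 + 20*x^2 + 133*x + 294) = x + 7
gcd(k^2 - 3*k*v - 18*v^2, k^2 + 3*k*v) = k + 3*v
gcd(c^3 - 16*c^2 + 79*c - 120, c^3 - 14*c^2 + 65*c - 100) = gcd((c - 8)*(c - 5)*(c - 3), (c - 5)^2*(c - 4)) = c - 5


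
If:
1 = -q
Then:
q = -1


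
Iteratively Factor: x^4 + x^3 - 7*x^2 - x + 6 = (x + 1)*(x^3 - 7*x + 6) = (x - 2)*(x + 1)*(x^2 + 2*x - 3) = (x - 2)*(x + 1)*(x + 3)*(x - 1)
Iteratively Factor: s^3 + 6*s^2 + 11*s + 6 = (s + 2)*(s^2 + 4*s + 3) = (s + 1)*(s + 2)*(s + 3)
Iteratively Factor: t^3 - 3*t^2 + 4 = (t + 1)*(t^2 - 4*t + 4) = (t - 2)*(t + 1)*(t - 2)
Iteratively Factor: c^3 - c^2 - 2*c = (c - 2)*(c^2 + c) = c*(c - 2)*(c + 1)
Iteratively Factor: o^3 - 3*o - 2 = (o - 2)*(o^2 + 2*o + 1) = (o - 2)*(o + 1)*(o + 1)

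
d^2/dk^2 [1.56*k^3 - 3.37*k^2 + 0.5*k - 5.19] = 9.36*k - 6.74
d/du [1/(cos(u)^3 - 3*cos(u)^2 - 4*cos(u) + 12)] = (3*cos(u)^2 - 6*cos(u) - 4)*sin(u)/(cos(u)^3 - 3*cos(u)^2 - 4*cos(u) + 12)^2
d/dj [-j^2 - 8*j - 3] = -2*j - 8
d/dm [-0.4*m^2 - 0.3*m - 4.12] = -0.8*m - 0.3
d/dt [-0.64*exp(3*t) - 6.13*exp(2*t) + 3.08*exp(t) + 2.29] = (-1.92*exp(2*t) - 12.26*exp(t) + 3.08)*exp(t)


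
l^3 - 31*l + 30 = (l - 5)*(l - 1)*(l + 6)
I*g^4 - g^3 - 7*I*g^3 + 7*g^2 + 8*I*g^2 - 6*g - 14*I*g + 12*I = (g - 6)*(g - I)*(g + 2*I)*(I*g - I)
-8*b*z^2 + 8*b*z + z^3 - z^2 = z*(-8*b + z)*(z - 1)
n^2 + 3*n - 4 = (n - 1)*(n + 4)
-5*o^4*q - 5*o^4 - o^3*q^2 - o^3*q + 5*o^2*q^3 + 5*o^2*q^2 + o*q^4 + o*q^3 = (-o + q)*(o + q)*(5*o + q)*(o*q + o)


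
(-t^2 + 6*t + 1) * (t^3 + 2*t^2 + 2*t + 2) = -t^5 + 4*t^4 + 11*t^3 + 12*t^2 + 14*t + 2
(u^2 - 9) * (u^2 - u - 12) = u^4 - u^3 - 21*u^2 + 9*u + 108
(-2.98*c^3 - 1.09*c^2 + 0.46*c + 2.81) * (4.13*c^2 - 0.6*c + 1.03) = -12.3074*c^5 - 2.7137*c^4 - 0.5156*c^3 + 10.2066*c^2 - 1.2122*c + 2.8943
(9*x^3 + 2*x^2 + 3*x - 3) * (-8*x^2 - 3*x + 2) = -72*x^5 - 43*x^4 - 12*x^3 + 19*x^2 + 15*x - 6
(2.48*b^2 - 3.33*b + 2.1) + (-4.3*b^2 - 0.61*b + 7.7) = -1.82*b^2 - 3.94*b + 9.8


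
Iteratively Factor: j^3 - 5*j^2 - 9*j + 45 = (j + 3)*(j^2 - 8*j + 15) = (j - 3)*(j + 3)*(j - 5)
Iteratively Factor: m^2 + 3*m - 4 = (m + 4)*(m - 1)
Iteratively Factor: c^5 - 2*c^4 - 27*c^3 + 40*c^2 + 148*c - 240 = (c + 3)*(c^4 - 5*c^3 - 12*c^2 + 76*c - 80) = (c - 2)*(c + 3)*(c^3 - 3*c^2 - 18*c + 40) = (c - 5)*(c - 2)*(c + 3)*(c^2 + 2*c - 8) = (c - 5)*(c - 2)^2*(c + 3)*(c + 4)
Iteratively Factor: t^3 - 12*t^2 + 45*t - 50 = (t - 2)*(t^2 - 10*t + 25) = (t - 5)*(t - 2)*(t - 5)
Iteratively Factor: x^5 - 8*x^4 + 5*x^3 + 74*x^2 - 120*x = (x - 2)*(x^4 - 6*x^3 - 7*x^2 + 60*x) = x*(x - 2)*(x^3 - 6*x^2 - 7*x + 60) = x*(x - 2)*(x + 3)*(x^2 - 9*x + 20) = x*(x - 4)*(x - 2)*(x + 3)*(x - 5)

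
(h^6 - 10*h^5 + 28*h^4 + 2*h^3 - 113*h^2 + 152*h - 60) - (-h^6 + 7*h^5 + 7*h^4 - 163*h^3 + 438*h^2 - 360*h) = 2*h^6 - 17*h^5 + 21*h^4 + 165*h^3 - 551*h^2 + 512*h - 60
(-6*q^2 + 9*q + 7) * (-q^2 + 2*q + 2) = 6*q^4 - 21*q^3 - q^2 + 32*q + 14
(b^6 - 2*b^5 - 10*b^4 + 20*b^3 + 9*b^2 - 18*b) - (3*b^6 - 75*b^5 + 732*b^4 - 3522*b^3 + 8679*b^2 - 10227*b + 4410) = -2*b^6 + 73*b^5 - 742*b^4 + 3542*b^3 - 8670*b^2 + 10209*b - 4410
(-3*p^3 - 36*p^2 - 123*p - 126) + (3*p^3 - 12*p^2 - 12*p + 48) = -48*p^2 - 135*p - 78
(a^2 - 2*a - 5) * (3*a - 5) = 3*a^3 - 11*a^2 - 5*a + 25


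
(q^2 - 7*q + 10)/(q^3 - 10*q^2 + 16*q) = (q - 5)/(q*(q - 8))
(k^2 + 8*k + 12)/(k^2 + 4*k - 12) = (k + 2)/(k - 2)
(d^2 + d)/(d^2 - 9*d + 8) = d*(d + 1)/(d^2 - 9*d + 8)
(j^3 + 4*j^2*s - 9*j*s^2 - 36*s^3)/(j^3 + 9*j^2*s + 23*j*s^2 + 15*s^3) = (j^2 + j*s - 12*s^2)/(j^2 + 6*j*s + 5*s^2)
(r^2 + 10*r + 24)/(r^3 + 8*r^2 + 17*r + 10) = (r^2 + 10*r + 24)/(r^3 + 8*r^2 + 17*r + 10)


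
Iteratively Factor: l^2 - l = (l - 1)*(l)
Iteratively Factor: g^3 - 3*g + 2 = (g + 2)*(g^2 - 2*g + 1) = (g - 1)*(g + 2)*(g - 1)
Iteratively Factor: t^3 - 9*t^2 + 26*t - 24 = (t - 4)*(t^2 - 5*t + 6) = (t - 4)*(t - 3)*(t - 2)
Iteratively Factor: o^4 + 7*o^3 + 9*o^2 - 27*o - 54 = (o - 2)*(o^3 + 9*o^2 + 27*o + 27) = (o - 2)*(o + 3)*(o^2 + 6*o + 9) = (o - 2)*(o + 3)^2*(o + 3)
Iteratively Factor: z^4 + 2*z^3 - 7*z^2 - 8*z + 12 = (z - 2)*(z^3 + 4*z^2 + z - 6) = (z - 2)*(z + 2)*(z^2 + 2*z - 3) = (z - 2)*(z + 2)*(z + 3)*(z - 1)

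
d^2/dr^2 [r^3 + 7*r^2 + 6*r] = 6*r + 14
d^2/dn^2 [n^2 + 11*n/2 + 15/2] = 2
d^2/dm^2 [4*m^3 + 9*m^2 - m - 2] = 24*m + 18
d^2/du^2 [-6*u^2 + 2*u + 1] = -12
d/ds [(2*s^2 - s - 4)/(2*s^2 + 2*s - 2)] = (3*s^2 + 4*s + 5)/(2*(s^4 + 2*s^3 - s^2 - 2*s + 1))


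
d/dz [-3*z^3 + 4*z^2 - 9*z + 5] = -9*z^2 + 8*z - 9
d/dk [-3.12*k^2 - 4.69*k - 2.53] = -6.24*k - 4.69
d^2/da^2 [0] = 0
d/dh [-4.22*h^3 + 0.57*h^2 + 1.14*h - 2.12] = -12.66*h^2 + 1.14*h + 1.14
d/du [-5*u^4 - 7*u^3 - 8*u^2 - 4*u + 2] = -20*u^3 - 21*u^2 - 16*u - 4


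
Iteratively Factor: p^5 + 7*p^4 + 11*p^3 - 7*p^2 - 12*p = (p + 1)*(p^4 + 6*p^3 + 5*p^2 - 12*p) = (p + 1)*(p + 3)*(p^3 + 3*p^2 - 4*p) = p*(p + 1)*(p + 3)*(p^2 + 3*p - 4) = p*(p - 1)*(p + 1)*(p + 3)*(p + 4)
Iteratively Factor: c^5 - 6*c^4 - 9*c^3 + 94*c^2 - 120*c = (c)*(c^4 - 6*c^3 - 9*c^2 + 94*c - 120) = c*(c - 3)*(c^3 - 3*c^2 - 18*c + 40) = c*(c - 3)*(c + 4)*(c^2 - 7*c + 10) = c*(c - 5)*(c - 3)*(c + 4)*(c - 2)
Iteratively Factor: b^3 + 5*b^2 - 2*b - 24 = (b + 3)*(b^2 + 2*b - 8) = (b + 3)*(b + 4)*(b - 2)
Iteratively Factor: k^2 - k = (k)*(k - 1)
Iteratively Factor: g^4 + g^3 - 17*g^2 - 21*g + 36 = (g + 3)*(g^3 - 2*g^2 - 11*g + 12) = (g + 3)^2*(g^2 - 5*g + 4) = (g - 4)*(g + 3)^2*(g - 1)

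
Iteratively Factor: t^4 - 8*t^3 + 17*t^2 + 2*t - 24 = (t + 1)*(t^3 - 9*t^2 + 26*t - 24) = (t - 4)*(t + 1)*(t^2 - 5*t + 6) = (t - 4)*(t - 3)*(t + 1)*(t - 2)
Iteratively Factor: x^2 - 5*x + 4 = (x - 1)*(x - 4)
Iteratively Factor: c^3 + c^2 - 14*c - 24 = (c - 4)*(c^2 + 5*c + 6) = (c - 4)*(c + 3)*(c + 2)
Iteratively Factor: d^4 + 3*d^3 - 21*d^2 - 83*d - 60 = (d + 1)*(d^3 + 2*d^2 - 23*d - 60) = (d - 5)*(d + 1)*(d^2 + 7*d + 12) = (d - 5)*(d + 1)*(d + 4)*(d + 3)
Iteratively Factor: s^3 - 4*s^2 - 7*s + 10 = (s + 2)*(s^2 - 6*s + 5) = (s - 1)*(s + 2)*(s - 5)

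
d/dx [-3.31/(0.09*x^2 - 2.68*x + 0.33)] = (0.5958*x - 8.8708)/(0.09*x^2 - 2.68*x + 0.33)^2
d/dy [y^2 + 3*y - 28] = 2*y + 3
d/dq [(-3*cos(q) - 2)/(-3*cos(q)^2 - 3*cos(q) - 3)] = (-3*sin(q)^2 + 4*cos(q) + 2)*sin(q)/(3*(cos(q)^2 + cos(q) + 1)^2)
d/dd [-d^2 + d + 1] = 1 - 2*d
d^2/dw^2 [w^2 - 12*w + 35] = 2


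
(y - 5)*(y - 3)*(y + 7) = y^3 - y^2 - 41*y + 105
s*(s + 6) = s^2 + 6*s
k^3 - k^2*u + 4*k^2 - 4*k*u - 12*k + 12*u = (k - 2)*(k + 6)*(k - u)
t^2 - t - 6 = (t - 3)*(t + 2)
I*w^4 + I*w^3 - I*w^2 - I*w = w*(w - 1)*(w + 1)*(I*w + I)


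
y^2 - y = y*(y - 1)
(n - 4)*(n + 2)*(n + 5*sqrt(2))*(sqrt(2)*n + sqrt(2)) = sqrt(2)*n^4 - sqrt(2)*n^3 + 10*n^3 - 10*sqrt(2)*n^2 - 10*n^2 - 100*n - 8*sqrt(2)*n - 80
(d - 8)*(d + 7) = d^2 - d - 56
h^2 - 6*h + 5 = (h - 5)*(h - 1)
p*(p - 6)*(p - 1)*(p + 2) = p^4 - 5*p^3 - 8*p^2 + 12*p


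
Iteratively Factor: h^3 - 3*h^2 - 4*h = (h)*(h^2 - 3*h - 4) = h*(h + 1)*(h - 4)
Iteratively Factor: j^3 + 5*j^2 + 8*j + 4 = (j + 2)*(j^2 + 3*j + 2) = (j + 1)*(j + 2)*(j + 2)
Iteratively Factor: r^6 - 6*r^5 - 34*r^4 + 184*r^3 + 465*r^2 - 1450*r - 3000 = (r - 5)*(r^5 - r^4 - 39*r^3 - 11*r^2 + 410*r + 600) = (r - 5)*(r + 2)*(r^4 - 3*r^3 - 33*r^2 + 55*r + 300) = (r - 5)^2*(r + 2)*(r^3 + 2*r^2 - 23*r - 60) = (r - 5)^3*(r + 2)*(r^2 + 7*r + 12) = (r - 5)^3*(r + 2)*(r + 4)*(r + 3)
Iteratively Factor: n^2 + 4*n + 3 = (n + 1)*(n + 3)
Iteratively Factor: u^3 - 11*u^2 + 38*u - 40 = (u - 2)*(u^2 - 9*u + 20) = (u - 5)*(u - 2)*(u - 4)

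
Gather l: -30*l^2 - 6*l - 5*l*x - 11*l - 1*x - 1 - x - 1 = -30*l^2 + l*(-5*x - 17) - 2*x - 2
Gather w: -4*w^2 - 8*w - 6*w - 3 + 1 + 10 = -4*w^2 - 14*w + 8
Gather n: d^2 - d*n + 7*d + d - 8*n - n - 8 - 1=d^2 + 8*d + n*(-d - 9) - 9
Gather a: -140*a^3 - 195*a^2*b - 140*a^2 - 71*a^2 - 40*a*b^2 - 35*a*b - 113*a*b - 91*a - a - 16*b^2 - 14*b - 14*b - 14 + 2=-140*a^3 + a^2*(-195*b - 211) + a*(-40*b^2 - 148*b - 92) - 16*b^2 - 28*b - 12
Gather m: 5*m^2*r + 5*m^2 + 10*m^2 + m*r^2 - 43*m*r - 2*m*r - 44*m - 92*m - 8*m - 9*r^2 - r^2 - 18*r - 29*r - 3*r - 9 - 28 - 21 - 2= m^2*(5*r + 15) + m*(r^2 - 45*r - 144) - 10*r^2 - 50*r - 60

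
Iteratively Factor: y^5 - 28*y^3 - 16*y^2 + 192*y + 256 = (y - 4)*(y^4 + 4*y^3 - 12*y^2 - 64*y - 64) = (y - 4)*(y + 2)*(y^3 + 2*y^2 - 16*y - 32) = (y - 4)*(y + 2)^2*(y^2 - 16) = (y - 4)*(y + 2)^2*(y + 4)*(y - 4)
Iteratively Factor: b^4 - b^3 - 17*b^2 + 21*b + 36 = (b - 3)*(b^3 + 2*b^2 - 11*b - 12) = (b - 3)^2*(b^2 + 5*b + 4) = (b - 3)^2*(b + 4)*(b + 1)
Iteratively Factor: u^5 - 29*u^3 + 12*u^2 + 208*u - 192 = (u - 4)*(u^4 + 4*u^3 - 13*u^2 - 40*u + 48) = (u - 4)*(u + 4)*(u^3 - 13*u + 12) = (u - 4)*(u - 3)*(u + 4)*(u^2 + 3*u - 4) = (u - 4)*(u - 3)*(u - 1)*(u + 4)*(u + 4)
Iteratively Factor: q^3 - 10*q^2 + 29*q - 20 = (q - 4)*(q^2 - 6*q + 5) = (q - 4)*(q - 1)*(q - 5)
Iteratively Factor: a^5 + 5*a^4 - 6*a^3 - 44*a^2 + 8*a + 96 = (a + 3)*(a^4 + 2*a^3 - 12*a^2 - 8*a + 32) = (a + 3)*(a + 4)*(a^3 - 2*a^2 - 4*a + 8) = (a + 2)*(a + 3)*(a + 4)*(a^2 - 4*a + 4) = (a - 2)*(a + 2)*(a + 3)*(a + 4)*(a - 2)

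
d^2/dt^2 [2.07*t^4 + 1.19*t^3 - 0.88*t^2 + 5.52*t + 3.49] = 24.84*t^2 + 7.14*t - 1.76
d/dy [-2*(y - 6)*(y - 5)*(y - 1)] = -6*y^2 + 48*y - 82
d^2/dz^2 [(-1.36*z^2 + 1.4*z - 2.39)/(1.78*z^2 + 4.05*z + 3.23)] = (-7.105427357601e-15*z^4 + 28.48*z^3 + 1.48024799999999*z^2 - 151.67202*z - 115.927506)/(5.639752*z^6 + 38.49606*z^5 + 118.291146*z^4 + 206.140545*z^3 + 214.651911*z^2 + 126.759735*z + 33.698267)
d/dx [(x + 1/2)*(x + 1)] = 2*x + 3/2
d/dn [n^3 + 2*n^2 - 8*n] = 3*n^2 + 4*n - 8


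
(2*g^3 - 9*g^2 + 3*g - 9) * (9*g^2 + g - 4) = 18*g^5 - 79*g^4 + 10*g^3 - 42*g^2 - 21*g + 36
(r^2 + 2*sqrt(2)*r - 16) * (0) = 0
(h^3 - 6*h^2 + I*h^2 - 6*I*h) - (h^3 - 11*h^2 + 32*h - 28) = 5*h^2 + I*h^2 - 32*h - 6*I*h + 28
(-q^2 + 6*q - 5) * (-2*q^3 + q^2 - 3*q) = 2*q^5 - 13*q^4 + 19*q^3 - 23*q^2 + 15*q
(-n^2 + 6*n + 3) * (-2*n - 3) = 2*n^3 - 9*n^2 - 24*n - 9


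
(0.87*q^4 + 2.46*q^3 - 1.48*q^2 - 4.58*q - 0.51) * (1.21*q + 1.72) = 1.0527*q^5 + 4.473*q^4 + 2.4404*q^3 - 8.0874*q^2 - 8.4947*q - 0.8772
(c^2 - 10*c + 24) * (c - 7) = c^3 - 17*c^2 + 94*c - 168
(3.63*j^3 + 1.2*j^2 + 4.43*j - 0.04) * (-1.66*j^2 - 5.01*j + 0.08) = -6.0258*j^5 - 20.1783*j^4 - 13.0754*j^3 - 22.0319*j^2 + 0.5548*j - 0.0032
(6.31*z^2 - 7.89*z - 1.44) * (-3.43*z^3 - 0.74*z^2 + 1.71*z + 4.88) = -21.6433*z^5 + 22.3933*z^4 + 21.5679*z^3 + 18.3665*z^2 - 40.9656*z - 7.0272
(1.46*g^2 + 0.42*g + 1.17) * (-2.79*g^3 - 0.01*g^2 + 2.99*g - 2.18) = -4.0734*g^5 - 1.1864*g^4 + 1.0969*g^3 - 1.9387*g^2 + 2.5827*g - 2.5506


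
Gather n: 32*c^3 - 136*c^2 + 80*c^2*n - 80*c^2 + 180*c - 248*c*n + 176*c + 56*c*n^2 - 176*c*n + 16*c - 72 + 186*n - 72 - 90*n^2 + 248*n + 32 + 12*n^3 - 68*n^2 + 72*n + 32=32*c^3 - 216*c^2 + 372*c + 12*n^3 + n^2*(56*c - 158) + n*(80*c^2 - 424*c + 506) - 80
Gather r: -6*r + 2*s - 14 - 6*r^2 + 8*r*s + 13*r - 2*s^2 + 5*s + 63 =-6*r^2 + r*(8*s + 7) - 2*s^2 + 7*s + 49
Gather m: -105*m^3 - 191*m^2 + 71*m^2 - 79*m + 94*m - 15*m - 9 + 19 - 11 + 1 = -105*m^3 - 120*m^2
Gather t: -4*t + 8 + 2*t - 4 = 4 - 2*t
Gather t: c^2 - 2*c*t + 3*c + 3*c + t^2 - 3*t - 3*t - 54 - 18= c^2 + 6*c + t^2 + t*(-2*c - 6) - 72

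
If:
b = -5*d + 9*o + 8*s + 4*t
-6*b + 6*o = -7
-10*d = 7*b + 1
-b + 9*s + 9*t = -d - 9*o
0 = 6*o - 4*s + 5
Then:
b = 656/1283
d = -1175/2566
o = -5045/7698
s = 685/2566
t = 1273/2566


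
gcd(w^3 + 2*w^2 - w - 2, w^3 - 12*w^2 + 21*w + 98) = w + 2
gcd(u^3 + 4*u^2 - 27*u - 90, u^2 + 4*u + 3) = u + 3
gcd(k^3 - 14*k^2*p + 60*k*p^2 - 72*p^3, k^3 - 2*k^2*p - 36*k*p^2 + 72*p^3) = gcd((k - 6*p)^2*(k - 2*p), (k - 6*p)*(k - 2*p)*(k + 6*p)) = k^2 - 8*k*p + 12*p^2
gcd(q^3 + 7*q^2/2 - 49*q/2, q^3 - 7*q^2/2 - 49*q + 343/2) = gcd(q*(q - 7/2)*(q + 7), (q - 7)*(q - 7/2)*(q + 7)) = q^2 + 7*q/2 - 49/2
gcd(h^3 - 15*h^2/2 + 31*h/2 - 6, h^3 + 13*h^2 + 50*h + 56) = 1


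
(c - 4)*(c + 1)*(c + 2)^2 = c^4 + c^3 - 12*c^2 - 28*c - 16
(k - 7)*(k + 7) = k^2 - 49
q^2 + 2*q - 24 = (q - 4)*(q + 6)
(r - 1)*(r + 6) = r^2 + 5*r - 6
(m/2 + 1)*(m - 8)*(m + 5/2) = m^3/2 - 7*m^2/4 - 31*m/2 - 20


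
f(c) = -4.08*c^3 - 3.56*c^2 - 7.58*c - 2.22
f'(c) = -12.24*c^2 - 7.12*c - 7.58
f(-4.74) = 388.23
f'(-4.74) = -248.83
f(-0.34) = 0.11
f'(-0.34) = -6.57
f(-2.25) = 43.29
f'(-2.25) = -53.52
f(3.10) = -181.48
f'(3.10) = -147.28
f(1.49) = -34.91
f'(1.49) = -45.36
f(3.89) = -325.74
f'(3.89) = -220.49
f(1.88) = -56.16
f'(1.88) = -64.23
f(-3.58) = 166.49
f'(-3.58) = -138.96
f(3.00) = -167.16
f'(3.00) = -139.10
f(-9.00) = 2751.96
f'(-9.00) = -934.94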